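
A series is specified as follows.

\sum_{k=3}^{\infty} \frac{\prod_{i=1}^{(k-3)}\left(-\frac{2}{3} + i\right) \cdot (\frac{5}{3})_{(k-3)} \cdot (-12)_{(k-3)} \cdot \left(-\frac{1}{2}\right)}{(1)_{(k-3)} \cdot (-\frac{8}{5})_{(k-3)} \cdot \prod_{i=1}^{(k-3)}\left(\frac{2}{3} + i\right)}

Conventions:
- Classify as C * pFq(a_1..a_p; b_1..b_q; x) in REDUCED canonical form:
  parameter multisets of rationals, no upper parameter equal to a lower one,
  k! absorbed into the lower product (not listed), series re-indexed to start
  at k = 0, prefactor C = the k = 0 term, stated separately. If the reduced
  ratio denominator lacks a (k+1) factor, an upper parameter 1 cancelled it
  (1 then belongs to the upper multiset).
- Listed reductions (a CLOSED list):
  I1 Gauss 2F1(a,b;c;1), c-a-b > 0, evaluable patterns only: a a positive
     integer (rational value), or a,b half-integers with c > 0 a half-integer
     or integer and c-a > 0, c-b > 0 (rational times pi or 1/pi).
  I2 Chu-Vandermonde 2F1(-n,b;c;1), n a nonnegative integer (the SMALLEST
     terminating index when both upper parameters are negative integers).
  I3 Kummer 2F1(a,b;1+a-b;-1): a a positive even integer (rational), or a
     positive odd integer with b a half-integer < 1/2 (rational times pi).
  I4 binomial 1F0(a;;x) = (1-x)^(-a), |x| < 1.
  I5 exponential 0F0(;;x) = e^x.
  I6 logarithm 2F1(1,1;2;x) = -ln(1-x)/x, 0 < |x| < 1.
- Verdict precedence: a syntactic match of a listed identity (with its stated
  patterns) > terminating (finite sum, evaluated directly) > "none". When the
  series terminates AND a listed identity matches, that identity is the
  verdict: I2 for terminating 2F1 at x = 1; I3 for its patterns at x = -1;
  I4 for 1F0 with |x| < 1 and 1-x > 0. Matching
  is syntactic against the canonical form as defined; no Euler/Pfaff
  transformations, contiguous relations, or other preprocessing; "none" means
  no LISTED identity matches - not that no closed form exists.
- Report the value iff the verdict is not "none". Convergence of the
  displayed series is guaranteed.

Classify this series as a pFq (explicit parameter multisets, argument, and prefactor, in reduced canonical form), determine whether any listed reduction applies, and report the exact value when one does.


Classification (C = -\frac{1}{2}): 2F1 with upper {-12, \frac{1}{3}}, lower {-\frac{8}{5}}, argument x = 1. Verdict at x = 1: the Chu-Vandermonde identity I2 matches (terminating 2F1 at x = 1 with n = 12, b = 1/3, c = -\frac{8}{5}). Hence: -\frac{181628029297}{2694896921484}.

Structural cue: x = 1 and the lower running product (C = -1/2) is a rising factorial.
Step ratio: r(k) = 1 * (k-12) (k+\frac{1}{3}) / [(k-\frac{8}{5}) (k+1)] ; factor over Q: parameters, x = 1, and C = -\frac{1}{2}.


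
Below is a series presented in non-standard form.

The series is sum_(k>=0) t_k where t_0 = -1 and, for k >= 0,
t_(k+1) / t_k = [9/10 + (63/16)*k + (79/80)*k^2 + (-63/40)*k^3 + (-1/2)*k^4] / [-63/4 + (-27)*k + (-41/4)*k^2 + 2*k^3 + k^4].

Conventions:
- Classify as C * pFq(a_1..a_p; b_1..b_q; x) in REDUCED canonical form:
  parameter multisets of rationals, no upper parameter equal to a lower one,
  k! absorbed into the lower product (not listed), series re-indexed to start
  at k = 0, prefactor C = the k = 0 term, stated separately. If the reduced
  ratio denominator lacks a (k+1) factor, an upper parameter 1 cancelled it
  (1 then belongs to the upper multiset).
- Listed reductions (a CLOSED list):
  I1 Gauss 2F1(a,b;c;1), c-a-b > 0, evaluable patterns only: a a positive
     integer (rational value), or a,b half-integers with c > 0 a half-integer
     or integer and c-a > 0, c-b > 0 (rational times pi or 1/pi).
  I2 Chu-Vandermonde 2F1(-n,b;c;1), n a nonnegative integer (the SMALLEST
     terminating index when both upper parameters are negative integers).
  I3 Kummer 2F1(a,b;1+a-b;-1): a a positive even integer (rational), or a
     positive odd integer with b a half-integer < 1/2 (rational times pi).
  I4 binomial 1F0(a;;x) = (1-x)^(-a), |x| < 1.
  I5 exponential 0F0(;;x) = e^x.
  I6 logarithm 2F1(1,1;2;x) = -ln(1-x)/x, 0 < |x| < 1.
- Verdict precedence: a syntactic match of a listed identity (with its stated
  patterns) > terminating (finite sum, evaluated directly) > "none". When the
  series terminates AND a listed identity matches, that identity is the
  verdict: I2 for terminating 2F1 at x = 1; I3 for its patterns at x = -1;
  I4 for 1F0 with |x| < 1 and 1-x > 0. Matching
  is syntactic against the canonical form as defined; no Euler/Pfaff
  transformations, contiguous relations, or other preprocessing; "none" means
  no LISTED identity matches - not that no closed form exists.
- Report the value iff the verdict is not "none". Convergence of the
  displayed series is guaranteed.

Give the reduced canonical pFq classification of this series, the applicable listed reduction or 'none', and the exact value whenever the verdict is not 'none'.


At argument -1/2: a 2F1 with upper {-8/5, 1/4}, lower {-7/2}, scaled by C = -1. Verdict: none. Every listed pattern misses the 2F1 form at -1/2, upper {-8/5, 1/4}.

Key observation: t_0 being -1, the parameter 3 appears in both the upper and lower lists and cancels (alongside the other common factor).
Term ratio: r(k) = (-1/2) * (k-8/5) (k+1/4) / [(k-7/2) (k+1)] - rational in k. x = (-1/2); t_0 = -1; negate the roots.


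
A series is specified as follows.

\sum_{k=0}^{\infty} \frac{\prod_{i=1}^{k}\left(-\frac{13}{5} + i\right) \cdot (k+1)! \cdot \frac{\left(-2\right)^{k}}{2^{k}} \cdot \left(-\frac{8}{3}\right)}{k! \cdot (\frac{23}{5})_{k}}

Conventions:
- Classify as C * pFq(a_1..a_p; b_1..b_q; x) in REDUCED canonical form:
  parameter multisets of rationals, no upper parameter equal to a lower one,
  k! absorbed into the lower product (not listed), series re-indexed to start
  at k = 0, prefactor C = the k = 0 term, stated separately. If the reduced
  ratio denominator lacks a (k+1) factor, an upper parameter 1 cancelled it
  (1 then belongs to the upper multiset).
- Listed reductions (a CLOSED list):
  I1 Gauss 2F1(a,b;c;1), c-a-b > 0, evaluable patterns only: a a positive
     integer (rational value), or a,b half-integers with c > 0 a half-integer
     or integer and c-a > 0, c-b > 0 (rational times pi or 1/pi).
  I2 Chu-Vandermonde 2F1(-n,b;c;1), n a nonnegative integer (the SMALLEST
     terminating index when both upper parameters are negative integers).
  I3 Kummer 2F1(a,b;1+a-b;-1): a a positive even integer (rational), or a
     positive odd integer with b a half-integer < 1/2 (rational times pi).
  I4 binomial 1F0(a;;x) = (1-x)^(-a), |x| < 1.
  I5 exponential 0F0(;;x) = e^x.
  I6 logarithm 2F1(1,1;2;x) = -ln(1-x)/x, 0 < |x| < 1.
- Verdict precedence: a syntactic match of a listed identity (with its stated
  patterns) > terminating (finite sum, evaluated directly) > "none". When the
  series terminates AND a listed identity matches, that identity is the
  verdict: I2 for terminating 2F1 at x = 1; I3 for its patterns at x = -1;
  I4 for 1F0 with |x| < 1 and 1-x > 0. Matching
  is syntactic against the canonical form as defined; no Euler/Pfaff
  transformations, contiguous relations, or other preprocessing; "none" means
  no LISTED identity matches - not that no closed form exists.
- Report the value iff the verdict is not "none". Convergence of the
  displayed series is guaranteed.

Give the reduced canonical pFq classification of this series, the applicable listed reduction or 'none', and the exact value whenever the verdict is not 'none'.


Reduced: x = -1, 2F1, upper = {-\frac{8}{5}, 2}, lower = {\frac{23}{5}}, C = -\frac{8}{3}. Verdict: Kummer's theorem (I3) matches (x = -1; c = \frac{23}{5} equals 1+a-b for upper {-\frac{8}{5}, 2}: listed pattern). Exact value: -\frac{24}{5}.

First insight: x = -1 and the two k-th powers (prefactor -8/3) combine into one argument.
Adjacent-term ratio: r(k) = -1 * (k-\frac{8}{5}) (k+2) / [(k+\frac{23}{5}) (k+1)] - rational; roots negated = parameters, x = -1, C = -\frac{8}{3}.


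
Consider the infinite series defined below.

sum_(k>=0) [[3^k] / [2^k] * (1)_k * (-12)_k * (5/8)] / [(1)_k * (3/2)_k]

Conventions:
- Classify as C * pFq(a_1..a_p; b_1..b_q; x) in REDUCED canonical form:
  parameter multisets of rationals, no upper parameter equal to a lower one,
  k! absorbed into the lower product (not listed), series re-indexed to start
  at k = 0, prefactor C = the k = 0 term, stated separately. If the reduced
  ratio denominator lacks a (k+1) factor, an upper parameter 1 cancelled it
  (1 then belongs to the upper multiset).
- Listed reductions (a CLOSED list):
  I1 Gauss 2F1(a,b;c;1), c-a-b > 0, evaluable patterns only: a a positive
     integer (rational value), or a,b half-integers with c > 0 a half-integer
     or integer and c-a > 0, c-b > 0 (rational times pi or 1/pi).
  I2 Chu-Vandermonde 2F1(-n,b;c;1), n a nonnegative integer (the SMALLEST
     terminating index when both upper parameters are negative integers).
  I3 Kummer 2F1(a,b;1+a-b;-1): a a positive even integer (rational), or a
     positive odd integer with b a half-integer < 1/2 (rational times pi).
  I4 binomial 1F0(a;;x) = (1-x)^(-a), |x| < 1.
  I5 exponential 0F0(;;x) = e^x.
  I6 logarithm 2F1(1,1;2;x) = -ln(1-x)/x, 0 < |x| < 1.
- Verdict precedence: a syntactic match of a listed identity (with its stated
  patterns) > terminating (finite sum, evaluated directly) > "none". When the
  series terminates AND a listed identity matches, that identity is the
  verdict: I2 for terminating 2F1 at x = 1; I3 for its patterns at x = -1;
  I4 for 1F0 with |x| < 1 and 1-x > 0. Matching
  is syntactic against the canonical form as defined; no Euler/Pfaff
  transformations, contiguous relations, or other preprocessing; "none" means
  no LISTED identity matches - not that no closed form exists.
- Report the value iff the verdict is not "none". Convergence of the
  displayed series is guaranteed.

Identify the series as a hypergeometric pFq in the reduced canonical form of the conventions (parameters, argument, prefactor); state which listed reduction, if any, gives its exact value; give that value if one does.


Prefactor 5/8, argument 3/2: 2F1 with upper {-12, 1} over lower {3/2}. Verdict: terminating - no listed pattern fits, but -12 in the upper list cuts the series at k = 12; direct evaluation. Value: 63577/3863080.

Key observation: x = (3/2) and the two k-th powers (C = 5/8, x = 3/2) combine into one argument.
Term ratio: r(k) = (3/2) * (k-12) (k+1) / [(k+3/2) (k+1)] - rational; roots negated = parameters, x = (3/2), C = 5/8.


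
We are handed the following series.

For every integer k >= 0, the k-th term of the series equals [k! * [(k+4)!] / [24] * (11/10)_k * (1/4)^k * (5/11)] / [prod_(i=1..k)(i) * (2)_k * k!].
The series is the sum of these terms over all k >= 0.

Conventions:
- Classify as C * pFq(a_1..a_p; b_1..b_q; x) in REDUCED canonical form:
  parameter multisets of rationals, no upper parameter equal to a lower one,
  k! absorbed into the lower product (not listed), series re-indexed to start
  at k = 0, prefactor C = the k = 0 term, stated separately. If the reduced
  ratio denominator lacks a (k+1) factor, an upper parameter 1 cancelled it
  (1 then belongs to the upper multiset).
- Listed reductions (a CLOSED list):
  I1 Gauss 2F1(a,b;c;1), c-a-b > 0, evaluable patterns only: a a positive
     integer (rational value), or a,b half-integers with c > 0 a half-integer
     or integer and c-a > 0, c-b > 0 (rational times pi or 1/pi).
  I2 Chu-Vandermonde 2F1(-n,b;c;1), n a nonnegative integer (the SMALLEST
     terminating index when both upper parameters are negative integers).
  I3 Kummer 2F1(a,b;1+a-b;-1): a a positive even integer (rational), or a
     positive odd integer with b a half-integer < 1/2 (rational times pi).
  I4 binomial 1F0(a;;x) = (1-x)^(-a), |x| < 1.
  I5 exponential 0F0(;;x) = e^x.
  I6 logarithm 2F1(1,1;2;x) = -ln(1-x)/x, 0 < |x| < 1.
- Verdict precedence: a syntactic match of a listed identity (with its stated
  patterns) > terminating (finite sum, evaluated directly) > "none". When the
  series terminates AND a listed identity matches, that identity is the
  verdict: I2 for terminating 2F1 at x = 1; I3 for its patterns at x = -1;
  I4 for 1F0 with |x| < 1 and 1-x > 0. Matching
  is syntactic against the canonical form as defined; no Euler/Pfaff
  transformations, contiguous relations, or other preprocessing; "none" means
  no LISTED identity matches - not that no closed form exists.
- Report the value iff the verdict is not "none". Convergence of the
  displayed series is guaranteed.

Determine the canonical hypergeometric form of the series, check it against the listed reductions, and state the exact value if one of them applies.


Structural cue: x = (1/4) and the parameter 1 appears in both the upper and lower lists and cancels.
Consecutive-term ratio: r(k) = (1/4) * (k+11/10) (k+5) / [(k+2) (k+1)] - rational in k. x = (1/4); t_0 = 5/11; negate the roots.

The series (x = 1/4) is 2F1: upper {11/10, 5}, lower {2}, prefactor 5/11. Verdict: none. Every listed pattern misses the 2F1 form at 1/4, upper {11/10, 5}.


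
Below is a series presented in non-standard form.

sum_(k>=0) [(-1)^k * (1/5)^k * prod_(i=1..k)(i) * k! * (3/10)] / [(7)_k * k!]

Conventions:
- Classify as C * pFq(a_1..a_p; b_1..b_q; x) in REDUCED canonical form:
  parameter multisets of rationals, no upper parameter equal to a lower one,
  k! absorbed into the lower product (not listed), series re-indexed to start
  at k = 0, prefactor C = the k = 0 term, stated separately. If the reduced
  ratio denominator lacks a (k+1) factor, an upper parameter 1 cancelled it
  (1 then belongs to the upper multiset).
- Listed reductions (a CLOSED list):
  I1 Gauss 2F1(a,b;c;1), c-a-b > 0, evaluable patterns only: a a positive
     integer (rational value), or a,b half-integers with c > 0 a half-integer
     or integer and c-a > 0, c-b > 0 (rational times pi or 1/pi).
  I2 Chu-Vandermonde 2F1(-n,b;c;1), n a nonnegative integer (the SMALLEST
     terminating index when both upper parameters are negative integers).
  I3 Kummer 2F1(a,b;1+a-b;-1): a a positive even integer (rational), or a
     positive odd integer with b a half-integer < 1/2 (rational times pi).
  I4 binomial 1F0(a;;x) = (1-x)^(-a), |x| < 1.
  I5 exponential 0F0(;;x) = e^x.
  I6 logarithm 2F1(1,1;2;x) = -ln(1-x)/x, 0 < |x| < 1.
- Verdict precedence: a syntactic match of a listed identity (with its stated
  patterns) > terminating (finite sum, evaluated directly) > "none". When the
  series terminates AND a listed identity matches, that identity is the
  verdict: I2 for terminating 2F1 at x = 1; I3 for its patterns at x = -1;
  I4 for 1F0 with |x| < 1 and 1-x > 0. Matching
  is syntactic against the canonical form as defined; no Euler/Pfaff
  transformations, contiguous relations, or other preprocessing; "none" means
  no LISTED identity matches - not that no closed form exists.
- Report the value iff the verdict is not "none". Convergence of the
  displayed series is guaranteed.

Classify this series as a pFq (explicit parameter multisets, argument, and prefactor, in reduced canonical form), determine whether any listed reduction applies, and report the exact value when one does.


Key step: from the first term 3/10: the factorial ratio (C = 3/10) (k+a-1)!/(a-1)! is a rising factorial (a)_k.
Step ratio: r(k) = (-1/5) * (k+1) (k+1) / [(k+7) (k+1)] - rational in k. x = (-1/5); t_0 = 3/10; negate the roots.

Canonical form: C = 3/10 times 2F1 with upper {1, 1}, lower {7}, x = -1/5. Verdict: none. A 2F1 with upper {1, 1} fits none of I1-I6 at x = -1/5; the sum runs forever.


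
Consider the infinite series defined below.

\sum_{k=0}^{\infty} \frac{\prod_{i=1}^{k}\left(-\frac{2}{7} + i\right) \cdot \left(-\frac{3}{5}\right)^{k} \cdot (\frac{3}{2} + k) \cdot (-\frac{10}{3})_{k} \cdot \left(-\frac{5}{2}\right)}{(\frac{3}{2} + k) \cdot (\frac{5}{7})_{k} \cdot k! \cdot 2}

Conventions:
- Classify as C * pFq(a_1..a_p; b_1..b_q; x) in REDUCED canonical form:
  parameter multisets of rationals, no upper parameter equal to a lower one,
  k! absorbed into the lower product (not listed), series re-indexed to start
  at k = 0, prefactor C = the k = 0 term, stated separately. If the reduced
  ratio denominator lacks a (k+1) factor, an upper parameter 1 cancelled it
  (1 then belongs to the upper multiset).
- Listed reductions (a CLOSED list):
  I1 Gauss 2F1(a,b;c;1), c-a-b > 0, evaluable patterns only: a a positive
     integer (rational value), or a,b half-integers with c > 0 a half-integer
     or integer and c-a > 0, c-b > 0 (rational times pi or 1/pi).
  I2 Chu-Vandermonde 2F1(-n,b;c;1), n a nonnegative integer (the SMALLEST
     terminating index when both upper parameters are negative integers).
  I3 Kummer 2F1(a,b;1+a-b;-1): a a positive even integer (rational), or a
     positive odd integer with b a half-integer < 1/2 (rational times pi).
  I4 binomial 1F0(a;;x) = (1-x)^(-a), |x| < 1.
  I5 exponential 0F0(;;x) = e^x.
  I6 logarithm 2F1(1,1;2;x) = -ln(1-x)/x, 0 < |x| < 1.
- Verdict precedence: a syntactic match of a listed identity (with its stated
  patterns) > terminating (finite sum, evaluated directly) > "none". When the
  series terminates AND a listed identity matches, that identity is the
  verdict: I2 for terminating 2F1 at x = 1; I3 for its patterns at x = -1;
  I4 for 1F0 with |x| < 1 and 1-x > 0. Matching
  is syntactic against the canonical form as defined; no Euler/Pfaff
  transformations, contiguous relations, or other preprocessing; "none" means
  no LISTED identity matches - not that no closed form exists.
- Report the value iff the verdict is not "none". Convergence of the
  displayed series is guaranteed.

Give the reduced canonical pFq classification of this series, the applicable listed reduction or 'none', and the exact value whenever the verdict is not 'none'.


Canonical form: C = -\frac{5}{4} times 1F0 with upper {-\frac{10}{3}}, lower {-}, x = -\frac{3}{5}. Verdict: the binomial series (I4) applies (the 1F0 binomial series: exponent 10/3, x = -\frac{3}{5}). Its exact value is \left(-\frac{5}{4}\right) \cdot \left(\frac{8}{5}\right)^{\frac{10}{3}}.

The tell: with t_0 = -\frac{5}{4}, the factor k + 3/2 cancels (top and bottom), leaving prefactor -5/4.
Step ratio: r(k) = -\frac{3}{5} * (k-\frac{10}{3}) / [(k+1)] - rational in k, leading ratio -\frac{3}{5}; with t_0 = -\frac{5}{4}, classification follows.


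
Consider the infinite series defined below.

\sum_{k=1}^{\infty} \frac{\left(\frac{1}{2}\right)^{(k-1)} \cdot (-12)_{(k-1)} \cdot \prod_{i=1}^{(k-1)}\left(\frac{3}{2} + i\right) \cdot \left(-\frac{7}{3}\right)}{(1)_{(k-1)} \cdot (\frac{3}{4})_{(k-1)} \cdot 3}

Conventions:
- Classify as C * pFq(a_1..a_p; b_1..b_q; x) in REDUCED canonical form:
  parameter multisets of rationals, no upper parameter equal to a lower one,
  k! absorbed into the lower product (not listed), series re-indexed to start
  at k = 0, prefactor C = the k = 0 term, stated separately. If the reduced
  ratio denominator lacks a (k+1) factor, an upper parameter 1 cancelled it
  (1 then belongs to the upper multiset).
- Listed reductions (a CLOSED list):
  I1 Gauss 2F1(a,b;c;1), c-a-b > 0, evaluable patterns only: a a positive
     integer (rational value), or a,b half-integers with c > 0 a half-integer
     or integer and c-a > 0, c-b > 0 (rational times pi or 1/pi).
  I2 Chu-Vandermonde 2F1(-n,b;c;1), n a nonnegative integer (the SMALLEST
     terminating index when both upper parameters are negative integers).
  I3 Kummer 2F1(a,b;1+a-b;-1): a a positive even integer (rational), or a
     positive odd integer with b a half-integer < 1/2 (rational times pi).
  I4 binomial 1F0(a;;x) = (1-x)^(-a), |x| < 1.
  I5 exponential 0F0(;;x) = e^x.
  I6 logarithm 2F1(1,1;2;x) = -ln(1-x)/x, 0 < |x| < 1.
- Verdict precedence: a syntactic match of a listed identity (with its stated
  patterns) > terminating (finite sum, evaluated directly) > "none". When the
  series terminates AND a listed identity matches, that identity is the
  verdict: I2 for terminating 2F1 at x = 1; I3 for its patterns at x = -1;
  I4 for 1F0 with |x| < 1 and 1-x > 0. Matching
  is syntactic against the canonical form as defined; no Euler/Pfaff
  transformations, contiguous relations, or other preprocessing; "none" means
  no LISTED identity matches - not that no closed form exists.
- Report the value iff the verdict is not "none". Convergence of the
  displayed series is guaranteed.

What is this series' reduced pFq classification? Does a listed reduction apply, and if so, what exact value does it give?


The tell: with t_0 = -\frac{7}{9}, (1)_k (prefactor -7/9) is k! itself.
Consecutive-term ratio: r(k) = \frac{1}{2} * (k-12) (k+\frac{5}{2}) / [(k+\frac{3}{4}) (k+1)] - rational in k. x = \frac{1}{2}; t_0 = -\frac{7}{9}; negate the roots.

x = \frac{1}{2} here; the reduced form reads 2F1, upper {-12, \frac{5}{2}}, lower {\frac{3}{4}}, C = -\frac{7}{9}. Verdict: terminating. (-12)_k vanishes past k = 12, leaving a 13-term sum, computed directly. Value: -\frac{13939520}{739219149}.


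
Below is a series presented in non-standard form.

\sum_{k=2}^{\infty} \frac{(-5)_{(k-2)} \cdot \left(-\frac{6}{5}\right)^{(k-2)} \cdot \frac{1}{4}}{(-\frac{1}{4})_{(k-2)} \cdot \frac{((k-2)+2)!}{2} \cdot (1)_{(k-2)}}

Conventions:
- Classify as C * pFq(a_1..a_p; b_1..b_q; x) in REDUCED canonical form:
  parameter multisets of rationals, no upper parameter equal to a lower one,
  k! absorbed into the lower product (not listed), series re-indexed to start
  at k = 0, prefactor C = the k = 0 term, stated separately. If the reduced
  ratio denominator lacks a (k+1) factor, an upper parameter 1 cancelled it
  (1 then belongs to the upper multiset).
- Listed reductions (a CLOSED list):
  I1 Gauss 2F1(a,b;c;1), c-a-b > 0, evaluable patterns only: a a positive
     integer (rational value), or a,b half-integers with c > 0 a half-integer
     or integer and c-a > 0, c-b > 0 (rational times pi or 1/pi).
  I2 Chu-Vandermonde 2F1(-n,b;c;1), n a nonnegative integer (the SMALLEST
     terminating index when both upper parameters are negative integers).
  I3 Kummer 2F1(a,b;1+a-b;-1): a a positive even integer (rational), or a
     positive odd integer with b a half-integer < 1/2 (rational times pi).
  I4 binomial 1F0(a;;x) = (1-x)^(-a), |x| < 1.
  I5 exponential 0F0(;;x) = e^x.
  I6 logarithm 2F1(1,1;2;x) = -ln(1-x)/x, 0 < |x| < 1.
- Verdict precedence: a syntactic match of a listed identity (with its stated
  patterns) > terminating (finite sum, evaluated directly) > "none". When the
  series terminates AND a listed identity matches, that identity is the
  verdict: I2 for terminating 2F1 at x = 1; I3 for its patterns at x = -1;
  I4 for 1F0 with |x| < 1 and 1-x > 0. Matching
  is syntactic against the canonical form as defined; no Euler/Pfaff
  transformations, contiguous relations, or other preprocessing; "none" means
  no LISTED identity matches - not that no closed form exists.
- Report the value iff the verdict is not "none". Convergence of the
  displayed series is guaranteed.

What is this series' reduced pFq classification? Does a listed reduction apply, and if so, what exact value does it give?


Classification (C = \frac{1}{4}): 1F2 with upper {-5}, lower {-\frac{1}{4}, 3}, argument x = -\frac{6}{5}. Verdict: terminating - upper parameter -5 makes this a finite sum (last index 5), evaluated exactly. Hence: -\frac{602581913}{168437500}.

Key observation: t_0 being \frac{1}{4}, the denominator's factorial ratio (C = 1/4, x = -6/5) is a lower Pochhammer.
Ratio: r(k) = -\frac{6}{5} * (k-5) / [(k-\frac{1}{4}) (k+3) (k+1)] ; factor over Q: parameters, x = -\frac{6}{5}, and C = \frac{1}{4}.


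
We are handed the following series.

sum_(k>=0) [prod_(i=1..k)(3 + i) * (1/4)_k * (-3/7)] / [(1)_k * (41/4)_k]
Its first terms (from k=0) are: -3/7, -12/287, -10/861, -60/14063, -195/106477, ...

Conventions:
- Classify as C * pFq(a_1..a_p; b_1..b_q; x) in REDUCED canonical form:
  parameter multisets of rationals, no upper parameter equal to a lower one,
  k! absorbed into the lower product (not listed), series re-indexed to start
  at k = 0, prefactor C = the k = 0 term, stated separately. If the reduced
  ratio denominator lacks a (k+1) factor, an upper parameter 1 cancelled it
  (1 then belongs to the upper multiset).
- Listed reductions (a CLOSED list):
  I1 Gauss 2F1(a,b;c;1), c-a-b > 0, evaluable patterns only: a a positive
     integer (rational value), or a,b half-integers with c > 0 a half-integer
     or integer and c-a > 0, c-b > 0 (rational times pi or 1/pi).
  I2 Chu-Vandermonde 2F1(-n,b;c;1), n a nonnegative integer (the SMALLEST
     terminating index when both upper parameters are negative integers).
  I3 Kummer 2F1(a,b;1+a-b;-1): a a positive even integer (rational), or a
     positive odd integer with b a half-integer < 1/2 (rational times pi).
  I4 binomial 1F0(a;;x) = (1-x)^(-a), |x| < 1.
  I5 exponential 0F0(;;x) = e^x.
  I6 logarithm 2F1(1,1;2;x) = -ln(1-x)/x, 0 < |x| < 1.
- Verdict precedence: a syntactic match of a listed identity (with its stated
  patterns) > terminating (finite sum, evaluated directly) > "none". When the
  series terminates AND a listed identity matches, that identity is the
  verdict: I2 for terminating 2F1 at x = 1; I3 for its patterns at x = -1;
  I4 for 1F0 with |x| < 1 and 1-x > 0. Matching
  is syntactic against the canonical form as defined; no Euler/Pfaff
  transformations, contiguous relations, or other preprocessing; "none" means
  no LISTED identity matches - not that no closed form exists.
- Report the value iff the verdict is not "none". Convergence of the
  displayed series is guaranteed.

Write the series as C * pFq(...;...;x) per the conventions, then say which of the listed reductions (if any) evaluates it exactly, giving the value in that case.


Canonical form: C = -3/7 times 2F1 with upper {1/4, 4}, lower {41/4}, x = 1. Verdict (x = 1): Gauss's theorem (I1) applies (x = 1: the Gamma ratio telescopes since c-a-b = 6 > 0 and a = 4 in Z>0). Its exact value is -295075/602112.

Structural cue: with t_0 = -3/7, (1)_k (C = -3/7, x = 1) is k! itself.
Ratio: r(k) = 1 * (k+1/4) (k+4) / [(k+41/4) (k+1)] - rational in k. x = 1; t_0 = -3/7; negate the roots.


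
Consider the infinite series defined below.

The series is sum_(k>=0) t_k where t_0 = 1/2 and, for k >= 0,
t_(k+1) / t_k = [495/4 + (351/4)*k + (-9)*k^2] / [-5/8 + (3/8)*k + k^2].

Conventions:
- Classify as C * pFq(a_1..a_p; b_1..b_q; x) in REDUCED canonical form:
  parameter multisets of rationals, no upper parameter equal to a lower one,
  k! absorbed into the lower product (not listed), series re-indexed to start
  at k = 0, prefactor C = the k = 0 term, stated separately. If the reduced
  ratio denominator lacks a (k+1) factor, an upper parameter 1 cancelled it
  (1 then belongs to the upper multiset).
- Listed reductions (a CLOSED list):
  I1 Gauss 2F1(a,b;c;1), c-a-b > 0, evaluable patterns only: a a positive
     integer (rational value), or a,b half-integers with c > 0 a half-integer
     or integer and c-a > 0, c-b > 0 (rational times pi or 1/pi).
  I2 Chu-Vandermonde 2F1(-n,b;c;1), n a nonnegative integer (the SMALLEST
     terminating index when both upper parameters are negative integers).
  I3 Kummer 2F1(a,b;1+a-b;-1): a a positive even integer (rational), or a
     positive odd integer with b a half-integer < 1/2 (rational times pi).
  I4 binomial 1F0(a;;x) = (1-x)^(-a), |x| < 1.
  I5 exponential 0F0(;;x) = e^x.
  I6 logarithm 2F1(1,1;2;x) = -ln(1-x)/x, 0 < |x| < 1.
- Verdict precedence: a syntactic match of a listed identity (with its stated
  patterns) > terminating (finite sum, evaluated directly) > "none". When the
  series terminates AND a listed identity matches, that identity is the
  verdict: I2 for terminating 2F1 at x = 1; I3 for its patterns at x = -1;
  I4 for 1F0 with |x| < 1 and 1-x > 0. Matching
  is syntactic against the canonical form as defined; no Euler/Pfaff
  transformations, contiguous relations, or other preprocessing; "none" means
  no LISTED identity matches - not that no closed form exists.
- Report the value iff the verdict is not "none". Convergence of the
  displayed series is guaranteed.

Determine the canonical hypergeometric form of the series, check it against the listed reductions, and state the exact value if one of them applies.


With C = 1/2: the canonical form is 2F1(-11, 5/4; -5/8; -9). Verdict: terminating. With -11 upstairs the series is a 12-term polynomial sum; evaluated term by term. Value: -96574050334938989281/6459202.

The tell: x = (-9) and the expanded ratio factors over Q; C = 1/2, x = -9, roots give parameters.
Adjacent-term ratio: r(k) = (-9) * (k-11) (k+5/4) / [(k-5/8) (k+1)] - poly over poly, x = (-9) from leading terms; C = 1/2 at k = 0.


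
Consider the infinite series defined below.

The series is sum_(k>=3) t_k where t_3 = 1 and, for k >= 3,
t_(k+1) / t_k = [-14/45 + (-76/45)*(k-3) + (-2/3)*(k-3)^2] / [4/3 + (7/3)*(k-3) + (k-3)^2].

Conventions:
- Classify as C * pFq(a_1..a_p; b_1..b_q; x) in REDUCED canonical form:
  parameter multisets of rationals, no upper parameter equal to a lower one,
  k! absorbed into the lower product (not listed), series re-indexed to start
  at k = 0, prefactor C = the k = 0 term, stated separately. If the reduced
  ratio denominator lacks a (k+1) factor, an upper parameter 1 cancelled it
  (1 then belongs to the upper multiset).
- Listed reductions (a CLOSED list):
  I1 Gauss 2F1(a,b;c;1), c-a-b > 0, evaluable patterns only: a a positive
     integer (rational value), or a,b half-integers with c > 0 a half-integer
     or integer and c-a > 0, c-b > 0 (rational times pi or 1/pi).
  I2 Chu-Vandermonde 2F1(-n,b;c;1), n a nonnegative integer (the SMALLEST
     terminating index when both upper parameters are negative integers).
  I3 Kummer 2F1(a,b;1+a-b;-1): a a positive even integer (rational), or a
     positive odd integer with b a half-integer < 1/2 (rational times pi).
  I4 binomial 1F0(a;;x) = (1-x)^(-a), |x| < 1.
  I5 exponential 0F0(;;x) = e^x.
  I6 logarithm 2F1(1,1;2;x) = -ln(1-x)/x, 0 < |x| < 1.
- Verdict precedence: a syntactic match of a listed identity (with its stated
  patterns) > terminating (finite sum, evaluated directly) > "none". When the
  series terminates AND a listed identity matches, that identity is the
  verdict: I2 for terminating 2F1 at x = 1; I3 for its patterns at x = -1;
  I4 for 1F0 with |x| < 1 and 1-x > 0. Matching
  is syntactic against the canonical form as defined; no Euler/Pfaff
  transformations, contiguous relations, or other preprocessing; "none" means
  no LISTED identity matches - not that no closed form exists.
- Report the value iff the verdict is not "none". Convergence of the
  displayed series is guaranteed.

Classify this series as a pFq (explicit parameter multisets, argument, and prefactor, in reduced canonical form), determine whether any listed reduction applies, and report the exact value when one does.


This is 1 * 2F1(1/5, 7/3; 4/3; -2/3) in reduced canonical form. Verdict: none here - no I1-I6 shape fits x = -2/3 with lower {4/3}.

The tell: with t_0 = 1, roots of the ratio polynomials (prefactor 1) are the negated parameters.
Term ratio: r(k) = (-2/3) * (k+1/5) (k+7/3) / [(k+4/3) (k+1)] ; factor over Q: parameters, x = (-2/3), and C = 1.


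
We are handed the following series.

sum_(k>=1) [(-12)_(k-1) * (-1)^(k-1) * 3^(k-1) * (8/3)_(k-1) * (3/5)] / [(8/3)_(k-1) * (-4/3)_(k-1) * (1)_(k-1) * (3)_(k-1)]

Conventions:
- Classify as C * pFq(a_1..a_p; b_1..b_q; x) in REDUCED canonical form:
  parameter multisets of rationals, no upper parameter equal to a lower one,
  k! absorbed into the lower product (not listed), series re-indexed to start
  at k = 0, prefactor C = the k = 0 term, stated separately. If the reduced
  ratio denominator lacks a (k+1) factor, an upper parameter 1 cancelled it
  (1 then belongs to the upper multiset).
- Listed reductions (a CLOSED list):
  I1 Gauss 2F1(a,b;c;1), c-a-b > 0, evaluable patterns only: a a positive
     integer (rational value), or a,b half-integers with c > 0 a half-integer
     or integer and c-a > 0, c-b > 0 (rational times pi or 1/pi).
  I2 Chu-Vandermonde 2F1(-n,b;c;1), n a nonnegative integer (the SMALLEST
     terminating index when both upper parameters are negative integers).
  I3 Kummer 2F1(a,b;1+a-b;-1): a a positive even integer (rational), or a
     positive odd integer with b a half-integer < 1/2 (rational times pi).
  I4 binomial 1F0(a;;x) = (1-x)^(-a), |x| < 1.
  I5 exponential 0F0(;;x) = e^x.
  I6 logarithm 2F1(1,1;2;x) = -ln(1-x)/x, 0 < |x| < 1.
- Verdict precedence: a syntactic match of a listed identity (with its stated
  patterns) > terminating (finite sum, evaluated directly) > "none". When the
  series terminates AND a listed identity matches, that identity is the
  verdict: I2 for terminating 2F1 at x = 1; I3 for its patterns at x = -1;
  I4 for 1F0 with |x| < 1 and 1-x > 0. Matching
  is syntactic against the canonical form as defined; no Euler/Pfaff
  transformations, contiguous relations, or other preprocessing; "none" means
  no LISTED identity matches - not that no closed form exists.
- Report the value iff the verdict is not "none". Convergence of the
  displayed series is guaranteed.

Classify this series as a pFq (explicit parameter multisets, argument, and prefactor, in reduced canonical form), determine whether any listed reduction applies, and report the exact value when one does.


x = -3 here; the reduced form reads 1F2, upper {-12}, lower {-4/3, 3}, C = 3/5. Verdict: terminating - upper parameter -12 makes this a finite sum (last index 12), evaluated exactly. Hence: 113894860006544352079857/260609885382246400000.

Structural cue: x = (-3) and the (-1)^k factor (C = 3/5, x = -3) folds into the argument's sign.
Term ratio: r(k) = (-3) * (k-12) / [(k-4/3) (k+3) (k+1)] ; factor over Q: parameters, x = (-3), and C = 3/5.


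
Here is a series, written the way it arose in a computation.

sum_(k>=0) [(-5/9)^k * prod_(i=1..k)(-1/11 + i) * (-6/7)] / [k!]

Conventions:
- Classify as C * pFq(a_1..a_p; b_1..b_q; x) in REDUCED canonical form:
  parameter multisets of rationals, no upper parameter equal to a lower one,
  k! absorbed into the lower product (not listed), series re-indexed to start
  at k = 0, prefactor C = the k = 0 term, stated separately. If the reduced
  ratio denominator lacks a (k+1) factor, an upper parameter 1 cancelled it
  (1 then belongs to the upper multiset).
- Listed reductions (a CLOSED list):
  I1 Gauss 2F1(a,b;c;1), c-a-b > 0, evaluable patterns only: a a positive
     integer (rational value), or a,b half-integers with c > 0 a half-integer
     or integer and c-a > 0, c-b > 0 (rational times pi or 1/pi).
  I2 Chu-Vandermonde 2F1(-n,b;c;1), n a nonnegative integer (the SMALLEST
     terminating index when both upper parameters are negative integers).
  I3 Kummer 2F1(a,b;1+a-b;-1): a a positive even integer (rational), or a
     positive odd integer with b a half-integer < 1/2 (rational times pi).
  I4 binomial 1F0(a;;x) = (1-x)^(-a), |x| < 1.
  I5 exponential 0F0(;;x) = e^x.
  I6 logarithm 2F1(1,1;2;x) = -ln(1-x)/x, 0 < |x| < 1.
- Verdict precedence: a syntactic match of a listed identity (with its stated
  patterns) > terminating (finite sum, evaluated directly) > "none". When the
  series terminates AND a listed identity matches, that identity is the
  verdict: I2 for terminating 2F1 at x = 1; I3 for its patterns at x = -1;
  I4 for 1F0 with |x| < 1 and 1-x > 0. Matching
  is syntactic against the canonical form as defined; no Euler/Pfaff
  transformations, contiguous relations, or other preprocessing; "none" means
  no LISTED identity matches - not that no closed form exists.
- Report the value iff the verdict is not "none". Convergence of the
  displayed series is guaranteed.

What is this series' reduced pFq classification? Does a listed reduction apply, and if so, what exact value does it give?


Reduced: x = -5/9, 1F0, upper = {10/11}, lower = {-}, C = -6/7. Verdict: this is the binomial series (I4) (the 1F0 binomial series: exponent -10/11, x = -5/9). Value: (-6/7) * (14/9)^(-10/11).

First insight: from the first term -6/7: the running product (prefactor -6/7) telescopes to a rising factorial.
Step ratio: r(k) = (-5/9) * (k+10/11) / [(k+1)] - rational; roots negated = parameters, x = (-5/9), C = -6/7.


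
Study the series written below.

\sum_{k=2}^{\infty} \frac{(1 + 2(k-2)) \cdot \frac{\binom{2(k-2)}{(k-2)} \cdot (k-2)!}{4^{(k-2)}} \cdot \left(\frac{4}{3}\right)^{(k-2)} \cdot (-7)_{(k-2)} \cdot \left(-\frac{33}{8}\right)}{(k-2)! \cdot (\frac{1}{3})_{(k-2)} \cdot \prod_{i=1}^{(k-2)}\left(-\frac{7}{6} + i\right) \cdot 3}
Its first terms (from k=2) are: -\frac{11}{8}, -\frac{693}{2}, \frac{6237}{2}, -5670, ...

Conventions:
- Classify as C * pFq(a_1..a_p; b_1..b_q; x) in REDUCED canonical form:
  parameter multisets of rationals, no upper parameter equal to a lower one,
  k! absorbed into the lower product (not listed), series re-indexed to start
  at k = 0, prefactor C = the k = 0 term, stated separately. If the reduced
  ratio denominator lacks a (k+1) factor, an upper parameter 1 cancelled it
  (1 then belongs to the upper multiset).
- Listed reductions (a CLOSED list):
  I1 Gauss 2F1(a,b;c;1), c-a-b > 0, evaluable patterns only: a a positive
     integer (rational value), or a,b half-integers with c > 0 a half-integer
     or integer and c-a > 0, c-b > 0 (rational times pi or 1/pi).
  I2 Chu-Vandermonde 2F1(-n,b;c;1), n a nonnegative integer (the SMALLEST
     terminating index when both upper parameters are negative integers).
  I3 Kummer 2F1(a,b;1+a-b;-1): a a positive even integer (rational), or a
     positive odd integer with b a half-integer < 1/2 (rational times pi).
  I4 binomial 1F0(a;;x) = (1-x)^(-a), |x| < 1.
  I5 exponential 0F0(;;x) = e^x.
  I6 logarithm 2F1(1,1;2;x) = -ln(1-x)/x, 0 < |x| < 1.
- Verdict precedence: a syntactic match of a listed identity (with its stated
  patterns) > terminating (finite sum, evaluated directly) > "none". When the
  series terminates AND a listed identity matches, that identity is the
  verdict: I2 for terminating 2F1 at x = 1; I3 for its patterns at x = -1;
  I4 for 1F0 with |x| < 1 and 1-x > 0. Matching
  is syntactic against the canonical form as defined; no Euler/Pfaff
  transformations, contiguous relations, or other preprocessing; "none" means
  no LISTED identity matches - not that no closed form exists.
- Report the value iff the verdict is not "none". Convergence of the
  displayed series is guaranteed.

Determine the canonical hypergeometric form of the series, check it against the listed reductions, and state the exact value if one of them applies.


Prefactor -\frac{11}{8}, argument \frac{4}{3}: 2F2 with upper {-7, \frac{3}{2}} over lower {-\frac{1}{6}, \frac{1}{3}}. Verdict: terminating - upper -7 stops the sum at k = 7; the 8 terms are added exactly. Value: -\frac{116534627981}{784205240}.

The tell: from the first term -\frac{11}{8}: the (2k+1) factor (prefactor -11/8) shifts (1/2)_k to (3/2)_k.
Step ratio: r(k) = \frac{4}{3} * (k-7) (k+\frac{3}{2}) / [(k-\frac{1}{6}) (k+\frac{1}{3}) (k+1)] - rational in k, leading ratio \frac{4}{3}; with t_0 = -\frac{11}{8}, classification follows.


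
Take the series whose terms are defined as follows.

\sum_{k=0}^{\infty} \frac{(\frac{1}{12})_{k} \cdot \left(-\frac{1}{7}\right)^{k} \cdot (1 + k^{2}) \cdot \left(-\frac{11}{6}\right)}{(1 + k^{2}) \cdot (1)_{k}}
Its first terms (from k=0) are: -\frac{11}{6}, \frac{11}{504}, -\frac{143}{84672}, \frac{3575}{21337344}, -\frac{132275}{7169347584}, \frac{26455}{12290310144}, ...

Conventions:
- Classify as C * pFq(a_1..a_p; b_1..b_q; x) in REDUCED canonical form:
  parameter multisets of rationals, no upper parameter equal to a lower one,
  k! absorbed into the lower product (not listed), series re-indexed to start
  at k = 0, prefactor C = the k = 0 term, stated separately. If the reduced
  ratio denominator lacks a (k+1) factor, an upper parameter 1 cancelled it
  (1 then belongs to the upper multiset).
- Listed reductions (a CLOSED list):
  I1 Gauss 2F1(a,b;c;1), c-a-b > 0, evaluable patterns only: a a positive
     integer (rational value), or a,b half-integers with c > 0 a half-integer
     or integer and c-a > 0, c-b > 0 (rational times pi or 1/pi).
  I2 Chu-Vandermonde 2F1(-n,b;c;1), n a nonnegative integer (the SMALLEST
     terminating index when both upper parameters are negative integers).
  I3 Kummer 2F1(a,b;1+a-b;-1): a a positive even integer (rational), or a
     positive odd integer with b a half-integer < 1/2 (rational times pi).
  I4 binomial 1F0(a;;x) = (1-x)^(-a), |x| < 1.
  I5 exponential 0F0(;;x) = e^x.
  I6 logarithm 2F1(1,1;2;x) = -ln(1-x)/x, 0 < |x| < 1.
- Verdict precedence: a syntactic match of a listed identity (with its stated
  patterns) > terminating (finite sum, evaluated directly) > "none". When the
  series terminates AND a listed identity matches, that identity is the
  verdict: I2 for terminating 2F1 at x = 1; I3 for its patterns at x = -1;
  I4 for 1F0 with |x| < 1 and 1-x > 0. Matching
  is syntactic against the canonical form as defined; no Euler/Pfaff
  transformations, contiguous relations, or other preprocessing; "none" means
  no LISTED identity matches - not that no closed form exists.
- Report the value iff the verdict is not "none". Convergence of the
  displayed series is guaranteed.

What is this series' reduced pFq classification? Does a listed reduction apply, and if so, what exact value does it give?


Classification (C = -\frac{11}{6}): 1F0 with upper {\frac{1}{12}}, lower {-}, argument x = -\frac{1}{7}. Verdict (x = -\frac{1}{7}): the I4 binomial reduction applies (the 1F0 binomial series: exponent -1/12, x = -\frac{1}{7}). Sum: \left(-\frac{11}{6}\right) \cdot \left(\frac{8}{7}\right)^{-\frac{1}{12}}.

Key step: x = -\frac{1}{7} and (1)_k (prefactor -11/6) is k! itself.
Step ratio: r(k) = -\frac{1}{7} * (k+\frac{1}{12}) / [(k+1)] - rational in k. x = -\frac{1}{7}; t_0 = -\frac{11}{6}; negate the roots.
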